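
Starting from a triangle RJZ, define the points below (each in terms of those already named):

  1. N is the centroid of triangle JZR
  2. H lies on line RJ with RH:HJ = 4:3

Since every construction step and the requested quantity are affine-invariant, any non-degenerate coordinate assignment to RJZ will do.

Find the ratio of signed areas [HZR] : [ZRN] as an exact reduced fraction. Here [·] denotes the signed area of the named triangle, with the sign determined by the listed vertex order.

[HZR]:[ZRN] = 12/7

Set R = (0, 0), J = (1, 0), Z = (0, 1); any affine frame gives the same invariant.
1. N is the centroid of triangle JZR ⇒ N = (1/3, 1/3)
2. H lies on line RJ with RH:HJ = 4:3 ⇒ H = (4/7, 0)
2·[HZR] = 4/7, 2·[ZRN] = 1/3
[HZR]:[ZRN] = 4/7:1/3 = 12/7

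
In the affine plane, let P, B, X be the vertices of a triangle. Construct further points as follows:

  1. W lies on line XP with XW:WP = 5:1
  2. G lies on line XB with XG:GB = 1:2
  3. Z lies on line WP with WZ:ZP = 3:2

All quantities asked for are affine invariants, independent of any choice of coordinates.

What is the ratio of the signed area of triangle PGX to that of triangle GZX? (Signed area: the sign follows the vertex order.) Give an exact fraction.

[PGX]:[GZX] = -15/14

Work in coordinates with P = (0, 0), B = (1, 0), X = (0, 1).
1. W lies on line XP with XW:WP = 5:1 ⇒ W = (0, 1/6)
2. G lies on line XB with XG:GB = 1:2 ⇒ G = (1/3, 2/3)
3. Z lies on line WP with WZ:ZP = 3:2 ⇒ Z = (0, 1/15)
2·[PGX] = 1/3, 2·[GZX] = -14/45
[PGX]:[GZX] = 1/3:-14/45 = -15/14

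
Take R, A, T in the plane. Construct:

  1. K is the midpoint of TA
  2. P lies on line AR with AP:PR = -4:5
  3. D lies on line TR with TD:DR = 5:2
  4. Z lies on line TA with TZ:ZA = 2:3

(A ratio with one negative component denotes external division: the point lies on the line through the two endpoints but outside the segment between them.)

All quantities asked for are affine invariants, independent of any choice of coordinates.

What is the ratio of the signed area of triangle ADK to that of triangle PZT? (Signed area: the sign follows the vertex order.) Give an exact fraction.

Choose coordinates R = (0, 0), A = (1, 0), T = (0, 1).
1. K is the midpoint of TA ⇒ K = (1/2, 1/2)
2. P lies on line AR with AP:PR = -4:5 ⇒ P = (5, 0)
3. D lies on line TR with TD:DR = 5:2 ⇒ D = (0, 2/7)
4. Z lies on line TA with TZ:ZA = 2:3 ⇒ Z = (2/5, 3/5)
2·[ADK] = -5/14, 2·[PZT] = -8/5
[ADK]:[PZT] = -5/14:-8/5 = 25/112

[ADK]:[PZT] = 25/112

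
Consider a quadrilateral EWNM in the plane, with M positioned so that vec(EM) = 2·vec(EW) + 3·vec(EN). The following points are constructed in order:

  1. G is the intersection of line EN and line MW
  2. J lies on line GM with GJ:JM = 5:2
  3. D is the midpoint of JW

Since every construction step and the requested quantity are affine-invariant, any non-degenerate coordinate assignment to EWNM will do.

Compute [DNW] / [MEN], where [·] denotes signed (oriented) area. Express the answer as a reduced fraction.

Set E = (0, 0), W = (1, 0), N = (0, 1), M = (2, 3); any affine frame gives the same invariant.
1. G is the intersection of line EN and line MW ⇒ G = (0, -3)
2. J lies on line GM with GJ:JM = 5:2 ⇒ J = (10/7, 9/7)
3. D is the midpoint of JW ⇒ D = (17/14, 9/14)
2·[DNW] = 6/7, 2·[MEN] = -2
[DNW]:[MEN] = 6/7:-2 = -3/7

[DNW]:[MEN] = -3/7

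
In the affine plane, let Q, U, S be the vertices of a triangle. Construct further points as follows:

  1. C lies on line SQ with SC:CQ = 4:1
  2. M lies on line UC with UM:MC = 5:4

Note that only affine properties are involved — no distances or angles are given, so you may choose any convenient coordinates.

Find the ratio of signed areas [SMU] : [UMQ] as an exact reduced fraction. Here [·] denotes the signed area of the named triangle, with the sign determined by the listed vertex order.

Choose coordinates Q = (0, 0), U = (1, 0), S = (0, 1).
1. C lies on line SQ with SC:CQ = 4:1 ⇒ C = (0, 1/5)
2. M lies on line UC with UM:MC = 5:4 ⇒ M = (4/9, 1/9)
2·[SMU] = 4/9, 2·[UMQ] = 1/9
[SMU]:[UMQ] = 4/9:1/9 = 4

[SMU]:[UMQ] = 4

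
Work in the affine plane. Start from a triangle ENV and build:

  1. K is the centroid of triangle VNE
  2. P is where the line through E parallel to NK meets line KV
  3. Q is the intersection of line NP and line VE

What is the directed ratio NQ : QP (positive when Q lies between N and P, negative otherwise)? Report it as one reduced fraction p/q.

NQ:QP = -3/2

Set E = (0, 0), N = (1, 0), V = (0, 1); any affine frame gives the same invariant.
1. K is the centroid of triangle VNE ⇒ K = (1/3, 1/3)
2. P is where the line through E parallel to NK meets line KV ⇒ P = (2/3, -1/3)
3. Q is the intersection of line NP and line VE ⇒ Q = (0, -1)
Q = N + t·(P−N) with t = 3, so NQ:QP = t:(1−t) = 3:-2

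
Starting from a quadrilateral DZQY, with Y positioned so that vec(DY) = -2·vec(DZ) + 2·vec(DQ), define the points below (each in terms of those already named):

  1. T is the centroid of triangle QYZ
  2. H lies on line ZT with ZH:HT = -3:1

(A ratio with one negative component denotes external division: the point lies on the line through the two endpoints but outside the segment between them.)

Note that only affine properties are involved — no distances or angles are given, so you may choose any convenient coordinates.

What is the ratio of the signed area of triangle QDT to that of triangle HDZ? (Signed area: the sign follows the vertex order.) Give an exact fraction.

Assign D = (0, 0), Z = (1, 0), Q = (0, 1), Y = (-2, 2) — the answer is frame-independent, so this choice is without loss of generality.
1. T is the centroid of triangle QYZ ⇒ T = (-1/3, 1)
2. H lies on line ZT with ZH:HT = -3:1 ⇒ H = (-1, 3/2)
2·[QDT] = -1/3, 2·[HDZ] = 3/2
[QDT]:[HDZ] = -1/3:3/2 = -2/9

[QDT]:[HDZ] = -2/9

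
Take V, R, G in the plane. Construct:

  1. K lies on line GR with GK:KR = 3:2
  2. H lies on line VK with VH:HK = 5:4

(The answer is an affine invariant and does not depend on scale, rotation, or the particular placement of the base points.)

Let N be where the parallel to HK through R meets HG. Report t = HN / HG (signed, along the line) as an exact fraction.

Set V = (0, 0), R = (1, 0), G = (0, 1); any affine frame gives the same invariant.
1. K lies on line GR with GK:KR = 3:2 ⇒ K = (3/5, 2/5)
2. H lies on line VK with VH:HK = 5:4 ⇒ H = (1/3, 2/9)
through R parallel to HK: direction (4/15, 8/45); meets HG at N = (5/9, -8/27)
N = H + t·(G−H) with t = -2/3

t = -2/3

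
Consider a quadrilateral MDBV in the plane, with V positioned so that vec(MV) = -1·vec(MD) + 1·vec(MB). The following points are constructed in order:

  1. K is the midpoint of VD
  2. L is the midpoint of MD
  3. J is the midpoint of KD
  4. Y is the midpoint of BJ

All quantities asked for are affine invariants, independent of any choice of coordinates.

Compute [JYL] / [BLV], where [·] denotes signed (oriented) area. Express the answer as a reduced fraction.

[JYL]:[BLV] = -1/16

Set M = (0, 0), D = (1, 0), B = (0, 1), V = (-1, 1); any affine frame gives the same invariant.
1. K is the midpoint of VD ⇒ K = (0, 1/2)
2. L is the midpoint of MD ⇒ L = (1/2, 0)
3. J is the midpoint of KD ⇒ J = (1/2, 1/4)
4. Y is the midpoint of BJ ⇒ Y = (1/4, 5/8)
2·[JYL] = 1/16, 2·[BLV] = -1
[JYL]:[BLV] = 1/16:-1 = -1/16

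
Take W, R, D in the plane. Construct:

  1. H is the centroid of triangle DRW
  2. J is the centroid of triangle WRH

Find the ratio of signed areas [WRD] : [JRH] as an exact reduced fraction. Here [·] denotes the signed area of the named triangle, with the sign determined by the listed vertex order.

[WRD]:[JRH] = 9

Assign W = (0, 0), R = (1, 0), D = (0, 1) — the answer is frame-independent, so this choice is without loss of generality.
1. H is the centroid of triangle DRW ⇒ H = (1/3, 1/3)
2. J is the centroid of triangle WRH ⇒ J = (4/9, 1/9)
2·[WRD] = 1, 2·[JRH] = 1/9
[WRD]:[JRH] = 1:1/9 = 9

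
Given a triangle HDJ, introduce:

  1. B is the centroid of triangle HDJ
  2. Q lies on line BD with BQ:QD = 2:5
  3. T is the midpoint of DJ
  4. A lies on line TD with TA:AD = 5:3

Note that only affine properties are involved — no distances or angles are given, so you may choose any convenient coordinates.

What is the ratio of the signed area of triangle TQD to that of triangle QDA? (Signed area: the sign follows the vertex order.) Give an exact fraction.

[TQD]:[QDA] = 8/3

Work in coordinates with H = (0, 0), D = (1, 0), J = (0, 1).
1. B is the centroid of triangle HDJ ⇒ B = (1/3, 1/3)
2. Q lies on line BD with BQ:QD = 2:5 ⇒ Q = (11/21, 5/21)
3. T is the midpoint of DJ ⇒ T = (1/2, 1/2)
4. A lies on line TD with TA:AD = 5:3 ⇒ A = (13/16, 3/16)
2·[TQD] = 5/42, 2·[QDA] = 5/112
[TQD]:[QDA] = 5/42:5/112 = 8/3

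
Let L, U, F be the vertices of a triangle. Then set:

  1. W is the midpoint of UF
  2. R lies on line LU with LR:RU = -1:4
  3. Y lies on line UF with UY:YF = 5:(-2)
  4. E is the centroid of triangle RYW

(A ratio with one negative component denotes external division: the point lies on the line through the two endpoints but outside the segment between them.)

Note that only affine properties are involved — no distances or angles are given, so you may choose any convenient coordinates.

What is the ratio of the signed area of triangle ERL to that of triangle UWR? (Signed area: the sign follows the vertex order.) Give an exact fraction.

[ERL]:[UWR] = 13/36

Assign L = (0, 0), U = (1, 0), F = (0, 1) — the answer is frame-independent, so this choice is without loss of generality.
1. W is the midpoint of UF ⇒ W = (1/2, 1/2)
2. R lies on line LU with LR:RU = -1:4 ⇒ R = (-1/3, 0)
3. Y lies on line UF with UY:YF = 5:(-2) ⇒ Y = (-2/3, 5/3)
4. E is the centroid of triangle RYW ⇒ E = (-1/6, 13/18)
2·[ERL] = 13/54, 2·[UWR] = 2/3
[ERL]:[UWR] = 13/54:2/3 = 13/36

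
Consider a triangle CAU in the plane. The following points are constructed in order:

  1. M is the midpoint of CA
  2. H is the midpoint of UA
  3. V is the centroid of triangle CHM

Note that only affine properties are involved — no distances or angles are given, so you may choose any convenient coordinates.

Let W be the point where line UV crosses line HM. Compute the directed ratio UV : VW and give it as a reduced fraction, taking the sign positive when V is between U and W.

Set C = (0, 0), A = (1, 0), U = (0, 1); any affine frame gives the same invariant.
1. M is the midpoint of CA ⇒ M = (1/2, 0)
2. H is the midpoint of UA ⇒ H = (1/2, 1/2)
3. V is the centroid of triangle CHM ⇒ V = (1/3, 1/6)
line UV meets HM at W = (1/2, -1/4)
V = U + t·(W−U) with t = 2/3, so UV:VW = 2/3:1/3

UV:VW = 2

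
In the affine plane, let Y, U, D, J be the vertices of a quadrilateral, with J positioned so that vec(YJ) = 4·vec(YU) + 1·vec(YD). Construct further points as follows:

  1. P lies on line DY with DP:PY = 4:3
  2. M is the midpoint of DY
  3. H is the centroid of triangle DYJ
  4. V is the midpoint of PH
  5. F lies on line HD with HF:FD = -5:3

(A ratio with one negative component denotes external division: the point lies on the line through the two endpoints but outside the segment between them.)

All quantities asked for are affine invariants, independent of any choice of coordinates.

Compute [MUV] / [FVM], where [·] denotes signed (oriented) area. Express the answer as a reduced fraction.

[MUV]:[FVM] = -1/2

Assign Y = (0, 0), U = (1, 0), D = (0, 1), J = (4, 1) — the answer is frame-independent, so this choice is without loss of generality.
1. P lies on line DY with DP:PY = 4:3 ⇒ P = (0, 3/7)
2. M is the midpoint of DY ⇒ M = (0, 1/2)
3. H is the centroid of triangle DYJ ⇒ H = (4/3, 2/3)
4. V is the midpoint of PH ⇒ V = (2/3, 23/42)
5. F lies on line HD with HF:FD = -5:3 ⇒ F = (-2, 3/2)
2·[MUV] = 8/21, 2·[FVM] = -16/21
[MUV]:[FVM] = 8/21:-16/21 = -1/2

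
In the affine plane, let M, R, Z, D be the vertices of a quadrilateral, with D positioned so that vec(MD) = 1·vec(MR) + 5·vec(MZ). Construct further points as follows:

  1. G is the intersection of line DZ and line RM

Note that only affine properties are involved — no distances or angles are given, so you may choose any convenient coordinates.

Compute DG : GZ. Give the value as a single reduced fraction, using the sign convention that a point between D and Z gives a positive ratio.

Set M = (0, 0), R = (1, 0), Z = (0, 1), D = (1, 5); any affine frame gives the same invariant.
1. G is the intersection of line DZ and line RM ⇒ G = (-1/4, 0)
G = D + t·(Z−D) with t = 5/4, so DG:GZ = t:(1−t) = 5/4:-1/4

DG:GZ = -5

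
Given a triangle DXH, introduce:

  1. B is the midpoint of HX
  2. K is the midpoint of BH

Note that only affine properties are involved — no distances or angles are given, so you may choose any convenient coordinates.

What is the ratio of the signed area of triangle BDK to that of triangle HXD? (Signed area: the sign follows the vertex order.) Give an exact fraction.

Choose coordinates D = (0, 0), X = (1, 0), H = (0, 1).
1. B is the midpoint of HX ⇒ B = (1/2, 1/2)
2. K is the midpoint of BH ⇒ K = (1/4, 3/4)
2·[BDK] = -1/4, 2·[HXD] = -1
[BDK]:[HXD] = -1/4:-1 = 1/4

[BDK]:[HXD] = 1/4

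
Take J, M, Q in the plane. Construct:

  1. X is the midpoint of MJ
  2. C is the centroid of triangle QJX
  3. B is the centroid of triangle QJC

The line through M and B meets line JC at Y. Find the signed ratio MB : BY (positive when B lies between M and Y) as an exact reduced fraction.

Assign J = (0, 0), M = (1, 0), Q = (0, 1) — the answer is frame-independent, so this choice is without loss of generality.
1. X is the midpoint of MJ ⇒ X = (1/2, 0)
2. C is the centroid of triangle QJX ⇒ C = (1/6, 1/3)
3. B is the centroid of triangle QJC ⇒ B = (1/18, 4/9)
line MB meets JC at Y = (4/21, 8/21)
B = M + t·(Y−M) with t = 7/6, so MB:BY = 7/6:-1/6

MB:BY = -7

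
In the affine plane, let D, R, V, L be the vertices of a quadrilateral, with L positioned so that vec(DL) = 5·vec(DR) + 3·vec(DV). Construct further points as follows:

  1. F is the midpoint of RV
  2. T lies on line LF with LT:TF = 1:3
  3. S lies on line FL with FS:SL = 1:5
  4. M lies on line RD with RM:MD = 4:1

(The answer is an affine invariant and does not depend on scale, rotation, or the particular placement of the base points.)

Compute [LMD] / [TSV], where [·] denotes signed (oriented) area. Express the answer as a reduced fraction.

[LMD]:[TSV] = 72/245

Choose coordinates D = (0, 0), R = (1, 0), V = (0, 1), L = (5, 3).
1. F is the midpoint of RV ⇒ F = (1/2, 1/2)
2. T lies on line LF with LT:TF = 1:3 ⇒ T = (31/8, 19/8)
3. S lies on line FL with FS:SL = 1:5 ⇒ S = (5/4, 11/12)
4. M lies on line RD with RM:MD = 4:1 ⇒ M = (1/5, 0)
2·[LMD] = -3/5, 2·[TSV] = -49/24
[LMD]:[TSV] = -3/5:-49/24 = 72/245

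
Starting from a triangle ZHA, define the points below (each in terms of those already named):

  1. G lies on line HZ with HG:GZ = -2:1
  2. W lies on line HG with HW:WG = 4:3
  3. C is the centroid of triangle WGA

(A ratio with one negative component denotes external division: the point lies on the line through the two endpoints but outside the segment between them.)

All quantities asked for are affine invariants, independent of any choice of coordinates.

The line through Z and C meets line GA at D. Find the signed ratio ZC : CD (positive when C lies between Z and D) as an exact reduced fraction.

Set Z = (0, 0), H = (1, 0), A = (0, 1); any affine frame gives the same invariant.
1. G lies on line HZ with HG:GZ = -2:1 ⇒ G = (-1, 0)
2. W lies on line HG with HW:WG = 4:3 ⇒ W = (-1/7, 0)
3. C is the centroid of triangle WGA ⇒ C = (-8/21, 1/3)
line ZC meets GA at D = (-8/15, 7/15)
C = Z + t·(D−Z) with t = 5/7, so ZC:CD = 5/7:2/7

ZC:CD = 5/2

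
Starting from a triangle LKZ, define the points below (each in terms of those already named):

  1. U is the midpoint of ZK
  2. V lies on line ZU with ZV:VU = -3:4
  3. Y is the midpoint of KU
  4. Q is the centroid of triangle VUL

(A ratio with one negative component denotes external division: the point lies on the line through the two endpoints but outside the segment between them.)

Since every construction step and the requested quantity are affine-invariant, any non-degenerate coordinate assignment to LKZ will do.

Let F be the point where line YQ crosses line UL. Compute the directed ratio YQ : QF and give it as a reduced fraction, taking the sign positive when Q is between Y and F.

YQ:QF = -11/8

Work in coordinates with L = (0, 0), K = (1, 0), Z = (0, 1).
1. U is the midpoint of ZK ⇒ U = (1/2, 1/2)
2. V lies on line ZU with ZV:VU = -3:4 ⇒ V = (-3/2, 5/2)
3. Y is the midpoint of KU ⇒ Y = (3/4, 1/4)
4. Q is the centroid of triangle VUL ⇒ Q = (-1/3, 1)
line YQ meets UL at F = (5/11, 5/11)
Q = Y + t·(F−Y) with t = 11/3, so YQ:QF = 11/3:-8/3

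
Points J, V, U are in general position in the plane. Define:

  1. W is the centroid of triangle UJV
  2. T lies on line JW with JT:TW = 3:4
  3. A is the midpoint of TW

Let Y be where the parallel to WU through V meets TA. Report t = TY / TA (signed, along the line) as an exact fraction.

t = 11/2

Choose coordinates J = (0, 0), V = (1, 0), U = (0, 1).
1. W is the centroid of triangle UJV ⇒ W = (1/3, 1/3)
2. T lies on line JW with JT:TW = 3:4 ⇒ T = (1/7, 1/7)
3. A is the midpoint of TW ⇒ A = (5/21, 5/21)
through V parallel to WU: direction (-1/3, 2/3); meets TA at Y = (2/3, 2/3)
Y = T + t·(A−T) with t = 11/2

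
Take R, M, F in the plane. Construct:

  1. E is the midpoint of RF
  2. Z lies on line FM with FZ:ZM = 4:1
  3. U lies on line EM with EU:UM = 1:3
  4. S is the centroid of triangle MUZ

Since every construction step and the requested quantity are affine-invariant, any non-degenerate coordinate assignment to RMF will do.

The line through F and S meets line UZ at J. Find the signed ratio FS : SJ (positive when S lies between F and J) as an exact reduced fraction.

Choose coordinates R = (0, 0), M = (1, 0), F = (0, 1).
1. E is the midpoint of RF ⇒ E = (0, 1/2)
2. Z lies on line FM with FZ:ZM = 4:1 ⇒ Z = (4/5, 1/5)
3. U lies on line EM with EU:UM = 1:3 ⇒ U = (1/4, 3/8)
4. S is the centroid of triangle MUZ ⇒ S = (41/60, 23/120)
line FS meets UZ at J = (41/65, 33/130)
S = F + t·(J−F) with t = 13/12, so FS:SJ = 13/12:-1/12

FS:SJ = -13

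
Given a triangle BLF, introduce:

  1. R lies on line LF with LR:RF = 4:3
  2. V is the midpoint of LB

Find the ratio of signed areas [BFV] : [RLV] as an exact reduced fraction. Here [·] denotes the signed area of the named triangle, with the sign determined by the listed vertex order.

Choose coordinates B = (0, 0), L = (1, 0), F = (0, 1).
1. R lies on line LF with LR:RF = 4:3 ⇒ R = (3/7, 4/7)
2. V is the midpoint of LB ⇒ V = (1/2, 0)
2·[BFV] = -1/2, 2·[RLV] = -2/7
[BFV]:[RLV] = -1/2:-2/7 = 7/4

[BFV]:[RLV] = 7/4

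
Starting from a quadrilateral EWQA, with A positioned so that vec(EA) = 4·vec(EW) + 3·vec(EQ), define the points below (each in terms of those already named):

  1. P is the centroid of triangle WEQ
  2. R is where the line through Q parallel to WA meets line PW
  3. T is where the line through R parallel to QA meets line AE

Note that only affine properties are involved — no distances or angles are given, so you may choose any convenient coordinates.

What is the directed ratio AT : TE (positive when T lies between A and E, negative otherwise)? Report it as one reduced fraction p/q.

AT:TE = 1/5

Assign E = (0, 0), W = (1, 0), Q = (0, 1), A = (4, 3) — the answer is frame-independent, so this choice is without loss of generality.
1. P is the centroid of triangle WEQ ⇒ P = (1/3, 1/3)
2. R is where the line through Q parallel to WA meets line PW ⇒ R = (-1/3, 2/3)
3. T is where the line through R parallel to QA meets line AE ⇒ T = (10/3, 5/2)
T = A + t·(E−A) with t = 1/6, so AT:TE = t:(1−t) = 1/6:5/6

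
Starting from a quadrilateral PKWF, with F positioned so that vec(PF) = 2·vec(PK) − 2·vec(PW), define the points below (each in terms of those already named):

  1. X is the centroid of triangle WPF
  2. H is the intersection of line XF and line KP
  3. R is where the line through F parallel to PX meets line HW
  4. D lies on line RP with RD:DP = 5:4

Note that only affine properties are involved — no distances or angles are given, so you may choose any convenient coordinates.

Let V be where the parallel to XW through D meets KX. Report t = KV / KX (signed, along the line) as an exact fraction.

Assign P = (0, 0), K = (1, 0), W = (0, 1), F = (2, -2) — the answer is frame-independent, so this choice is without loss of generality.
1. X is the centroid of triangle WPF ⇒ X = (2/3, -1/3)
2. H is the intersection of line XF and line KP ⇒ H = (2/5, 0)
3. R is where the line through F parallel to PX meets line HW ⇒ R = (1, -3/2)
4. D lies on line RP with RD:DP = 5:4 ⇒ D = (4/9, -2/3)
through D parallel to XW: direction (-2/3, 4/3); meets KX at V = (11/27, -16/27)
V = K + t·(X−K) with t = 16/9

t = 16/9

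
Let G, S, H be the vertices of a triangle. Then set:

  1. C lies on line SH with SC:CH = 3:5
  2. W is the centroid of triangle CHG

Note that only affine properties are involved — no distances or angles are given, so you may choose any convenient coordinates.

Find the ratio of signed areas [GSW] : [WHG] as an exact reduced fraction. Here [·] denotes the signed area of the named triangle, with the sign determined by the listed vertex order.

Set G = (0, 0), S = (1, 0), H = (0, 1); any affine frame gives the same invariant.
1. C lies on line SH with SC:CH = 3:5 ⇒ C = (5/8, 3/8)
2. W is the centroid of triangle CHG ⇒ W = (5/24, 11/24)
2·[GSW] = 11/24, 2·[WHG] = 5/24
[GSW]:[WHG] = 11/24:5/24 = 11/5

[GSW]:[WHG] = 11/5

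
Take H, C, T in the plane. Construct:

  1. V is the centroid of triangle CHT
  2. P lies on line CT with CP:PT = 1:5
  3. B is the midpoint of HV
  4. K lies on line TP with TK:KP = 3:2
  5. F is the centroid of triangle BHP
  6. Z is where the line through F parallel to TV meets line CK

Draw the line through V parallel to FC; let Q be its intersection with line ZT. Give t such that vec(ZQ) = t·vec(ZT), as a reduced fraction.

t = 43/10

Set H = (0, 0), C = (1, 0), T = (0, 1); any affine frame gives the same invariant.
1. V is the centroid of triangle CHT ⇒ V = (1/3, 1/3)
2. P lies on line CT with CP:PT = 1:5 ⇒ P = (5/6, 1/6)
3. B is the midpoint of HV ⇒ B = (1/6, 1/6)
4. K lies on line TP with TK:KP = 3:2 ⇒ K = (1/2, 1/2)
5. F is the centroid of triangle BHP ⇒ F = (1/3, 1/9)
6. Z is where the line through F parallel to TV meets line CK ⇒ Z = (-2/9, 11/9)
through V parallel to FC: direction (2/3, -1/9); meets ZT at Q = (11/15, 4/15)
Q = Z + t·(T−Z) with t = 43/10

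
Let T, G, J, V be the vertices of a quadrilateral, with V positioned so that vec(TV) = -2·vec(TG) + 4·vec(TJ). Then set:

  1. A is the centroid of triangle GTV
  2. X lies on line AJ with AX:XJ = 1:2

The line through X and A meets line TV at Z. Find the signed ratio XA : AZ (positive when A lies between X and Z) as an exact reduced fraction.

XA:AZ = 1/6

Set T = (0, 0), G = (1, 0), J = (0, 1), V = (-2, 4); any affine frame gives the same invariant.
1. A is the centroid of triangle GTV ⇒ A = (-1/3, 4/3)
2. X lies on line AJ with AX:XJ = 1:2 ⇒ X = (-2/9, 11/9)
line XA meets TV at Z = (-1, 2)
A = X + t·(Z−X) with t = 1/7, so XA:AZ = 1/7:6/7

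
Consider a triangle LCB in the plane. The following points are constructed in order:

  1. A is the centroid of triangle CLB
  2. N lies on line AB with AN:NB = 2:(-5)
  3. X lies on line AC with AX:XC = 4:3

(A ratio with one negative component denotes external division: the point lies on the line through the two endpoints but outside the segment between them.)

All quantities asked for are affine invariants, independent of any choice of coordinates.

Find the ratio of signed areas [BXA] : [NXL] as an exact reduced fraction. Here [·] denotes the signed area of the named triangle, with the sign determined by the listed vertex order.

Choose coordinates L = (0, 0), C = (1, 0), B = (0, 1).
1. A is the centroid of triangle CLB ⇒ A = (1/3, 1/3)
2. N lies on line AB with AN:NB = 2:(-5) ⇒ N = (5/9, -1/9)
3. X lies on line AC with AX:XC = 4:3 ⇒ X = (5/7, 1/7)
2·[BXA] = -4/21, 2·[NXL] = 10/63
[BXA]:[NXL] = -4/21:10/63 = -6/5

[BXA]:[NXL] = -6/5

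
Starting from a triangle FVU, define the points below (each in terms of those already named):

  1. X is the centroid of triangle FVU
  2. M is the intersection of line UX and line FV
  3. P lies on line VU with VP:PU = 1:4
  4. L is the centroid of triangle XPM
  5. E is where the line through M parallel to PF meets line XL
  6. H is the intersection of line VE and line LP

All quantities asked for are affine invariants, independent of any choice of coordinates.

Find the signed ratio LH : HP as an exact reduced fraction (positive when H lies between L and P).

LH:HP = -4/7

Set F = (0, 0), V = (1, 0), U = (0, 1); any affine frame gives the same invariant.
1. X is the centroid of triangle FVU ⇒ X = (1/3, 1/3)
2. M is the intersection of line UX and line FV ⇒ M = (1/2, 0)
3. P lies on line VU with VP:PU = 1:4 ⇒ P = (4/5, 1/5)
4. L is the centroid of triangle XPM ⇒ L = (49/90, 8/45)
5. E is where the line through M parallel to PF meets line XL ⇒ E = (107/150, 4/75)
6. H is the intersection of line VE and line LP ⇒ H = (11/54, 4/27)
H = L + t·(P−L) with t = -4/3, so LH:HP = t:(1−t) = -4/3:7/3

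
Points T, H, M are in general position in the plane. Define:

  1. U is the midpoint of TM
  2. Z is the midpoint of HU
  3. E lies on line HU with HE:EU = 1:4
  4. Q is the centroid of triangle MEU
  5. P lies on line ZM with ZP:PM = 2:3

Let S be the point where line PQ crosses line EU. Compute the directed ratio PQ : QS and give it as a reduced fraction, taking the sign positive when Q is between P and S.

PQ:QS = 1/5

Choose coordinates T = (0, 0), H = (1, 0), M = (0, 1).
1. U is the midpoint of TM ⇒ U = (0, 1/2)
2. Z is the midpoint of HU ⇒ Z = (1/2, 1/4)
3. E lies on line HU with HE:EU = 1:4 ⇒ E = (4/5, 1/10)
4. Q is the centroid of triangle MEU ⇒ Q = (4/15, 8/15)
5. P lies on line ZM with ZP:PM = 2:3 ⇒ P = (3/10, 11/20)
line PQ meets EU at S = (1/10, 9/20)
Q = P + t·(S−P) with t = 1/6, so PQ:QS = 1/6:5/6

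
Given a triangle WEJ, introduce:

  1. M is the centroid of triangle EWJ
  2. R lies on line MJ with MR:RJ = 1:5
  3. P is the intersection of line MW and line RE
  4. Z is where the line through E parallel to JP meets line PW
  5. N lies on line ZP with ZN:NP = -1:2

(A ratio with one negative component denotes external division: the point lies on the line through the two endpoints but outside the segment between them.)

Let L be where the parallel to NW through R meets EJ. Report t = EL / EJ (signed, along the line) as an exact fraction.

Assign W = (0, 0), E = (1, 0), J = (0, 1) — the answer is frame-independent, so this choice is without loss of generality.
1. M is the centroid of triangle EWJ ⇒ M = (1/3, 1/3)
2. R lies on line MJ with MR:RJ = 1:5 ⇒ R = (5/18, 4/9)
3. P is the intersection of line MW and line RE ⇒ P = (8/21, 8/21)
4. Z is where the line through E parallel to JP meets line PW ⇒ Z = (13/21, 13/21)
5. N lies on line ZP with ZN:NP = -1:2 ⇒ N = (6/7, 6/7)
through R parallel to NW: direction (-6/7, -6/7); meets EJ at L = (5/12, 7/12)
L = E + t·(J−E) with t = 7/12

t = 7/12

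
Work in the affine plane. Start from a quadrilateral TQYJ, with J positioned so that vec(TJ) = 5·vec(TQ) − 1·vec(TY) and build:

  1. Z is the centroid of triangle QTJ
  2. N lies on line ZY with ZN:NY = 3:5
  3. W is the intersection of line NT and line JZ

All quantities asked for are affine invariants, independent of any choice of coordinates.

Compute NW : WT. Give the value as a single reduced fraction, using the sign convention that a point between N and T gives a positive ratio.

NW:WT = 3

Set T = (0, 0), Q = (1, 0), Y = (0, 1), J = (5, -1); any affine frame gives the same invariant.
1. Z is the centroid of triangle QTJ ⇒ Z = (2, -1/3)
2. N lies on line ZY with ZN:NY = 3:5 ⇒ N = (5/4, 1/6)
3. W is the intersection of line NT and line JZ ⇒ W = (5/16, 1/24)
W = N + t·(T−N) with t = 3/4, so NW:WT = t:(1−t) = 3/4:1/4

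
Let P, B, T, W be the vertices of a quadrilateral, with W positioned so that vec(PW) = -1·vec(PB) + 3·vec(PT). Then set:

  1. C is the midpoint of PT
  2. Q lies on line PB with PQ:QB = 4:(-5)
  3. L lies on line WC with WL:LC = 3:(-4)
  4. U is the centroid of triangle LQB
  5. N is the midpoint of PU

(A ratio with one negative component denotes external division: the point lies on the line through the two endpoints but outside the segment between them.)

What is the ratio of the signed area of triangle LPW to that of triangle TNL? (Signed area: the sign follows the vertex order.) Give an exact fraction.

[LPW]:[TNL] = -18/97

Work in coordinates with P = (0, 0), B = (1, 0), T = (0, 1), W = (-1, 3).
1. C is the midpoint of PT ⇒ C = (0, 1/2)
2. Q lies on line PB with PQ:QB = 4:(-5) ⇒ Q = (-4, 0)
3. L lies on line WC with WL:LC = 3:(-4) ⇒ L = (-4, 21/2)
4. U is the centroid of triangle LQB ⇒ U = (-7/3, 7/2)
5. N is the midpoint of PU ⇒ N = (-7/6, 7/4)
2·[LPW] = 3/2, 2·[TNL] = -97/12
[LPW]:[TNL] = 3/2:-97/12 = -18/97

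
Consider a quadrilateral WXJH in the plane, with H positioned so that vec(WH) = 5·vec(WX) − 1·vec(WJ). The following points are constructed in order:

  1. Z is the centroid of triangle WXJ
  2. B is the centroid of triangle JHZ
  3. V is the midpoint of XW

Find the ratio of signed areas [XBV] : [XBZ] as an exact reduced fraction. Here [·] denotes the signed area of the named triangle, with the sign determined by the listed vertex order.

[XBV]:[XBZ] = 1/6

Set W = (0, 0), X = (1, 0), J = (0, 1), H = (5, -1); any affine frame gives the same invariant.
1. Z is the centroid of triangle WXJ ⇒ Z = (1/3, 1/3)
2. B is the centroid of triangle JHZ ⇒ B = (16/9, 1/9)
3. V is the midpoint of XW ⇒ V = (1/2, 0)
2·[XBV] = 1/18, 2·[XBZ] = 1/3
[XBV]:[XBZ] = 1/18:1/3 = 1/6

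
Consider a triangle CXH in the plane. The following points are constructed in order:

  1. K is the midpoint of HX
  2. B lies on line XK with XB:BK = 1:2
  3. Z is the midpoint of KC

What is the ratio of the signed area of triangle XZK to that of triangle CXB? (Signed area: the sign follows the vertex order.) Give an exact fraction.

Choose coordinates C = (0, 0), X = (1, 0), H = (0, 1).
1. K is the midpoint of HX ⇒ K = (1/2, 1/2)
2. B lies on line XK with XB:BK = 1:2 ⇒ B = (5/6, 1/6)
3. Z is the midpoint of KC ⇒ Z = (1/4, 1/4)
2·[XZK] = -1/4, 2·[CXB] = 1/6
[XZK]:[CXB] = -1/4:1/6 = -3/2

[XZK]:[CXB] = -3/2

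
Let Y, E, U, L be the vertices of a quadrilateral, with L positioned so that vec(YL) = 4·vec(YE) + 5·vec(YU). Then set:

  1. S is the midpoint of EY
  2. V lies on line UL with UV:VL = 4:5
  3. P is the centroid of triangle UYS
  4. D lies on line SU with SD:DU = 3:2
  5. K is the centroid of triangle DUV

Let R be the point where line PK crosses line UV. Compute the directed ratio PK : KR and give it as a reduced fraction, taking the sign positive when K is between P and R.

Set Y = (0, 0), E = (1, 0), U = (0, 1), L = (4, 5); any affine frame gives the same invariant.
1. S is the midpoint of EY ⇒ S = (1/2, 0)
2. V lies on line UL with UV:VL = 4:5 ⇒ V = (16/9, 25/9)
3. P is the centroid of triangle UYS ⇒ P = (1/6, 1/3)
4. D lies on line SU with SD:DU = 3:2 ⇒ D = (1/5, 3/5)
5. K is the centroid of triangle DUV ⇒ K = (89/135, 197/135)
line PK meets UV at R = (22/27, 49/27)
K = P + t·(R−P) with t = 19/25, so PK:KR = 19/25:6/25

PK:KR = 19/6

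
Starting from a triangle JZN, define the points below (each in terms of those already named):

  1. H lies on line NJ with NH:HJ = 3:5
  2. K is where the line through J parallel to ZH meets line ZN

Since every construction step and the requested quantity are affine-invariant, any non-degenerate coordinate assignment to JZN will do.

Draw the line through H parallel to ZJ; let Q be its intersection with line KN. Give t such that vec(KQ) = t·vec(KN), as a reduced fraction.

Assign J = (0, 0), Z = (1, 0), N = (0, 1) — the answer is frame-independent, so this choice is without loss of generality.
1. H lies on line NJ with NH:HJ = 3:5 ⇒ H = (0, 5/8)
2. K is where the line through J parallel to ZH meets line ZN ⇒ K = (8/3, -5/3)
through H parallel to ZJ: direction (-1, 0); meets KN at Q = (3/8, 5/8)
Q = K + t·(N−K) with t = 55/64

t = 55/64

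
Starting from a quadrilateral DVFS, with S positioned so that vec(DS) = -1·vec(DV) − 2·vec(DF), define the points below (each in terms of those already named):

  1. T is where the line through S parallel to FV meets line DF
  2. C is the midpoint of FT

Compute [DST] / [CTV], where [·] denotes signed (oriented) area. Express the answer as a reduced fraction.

Set D = (0, 0), V = (1, 0), F = (0, 1), S = (-1, -2); any affine frame gives the same invariant.
1. T is where the line through S parallel to FV meets line DF ⇒ T = (0, -3)
2. C is the midpoint of FT ⇒ C = (0, -1)
2·[DST] = 3, 2·[CTV] = 2
[DST]:[CTV] = 3:2 = 3/2

[DST]:[CTV] = 3/2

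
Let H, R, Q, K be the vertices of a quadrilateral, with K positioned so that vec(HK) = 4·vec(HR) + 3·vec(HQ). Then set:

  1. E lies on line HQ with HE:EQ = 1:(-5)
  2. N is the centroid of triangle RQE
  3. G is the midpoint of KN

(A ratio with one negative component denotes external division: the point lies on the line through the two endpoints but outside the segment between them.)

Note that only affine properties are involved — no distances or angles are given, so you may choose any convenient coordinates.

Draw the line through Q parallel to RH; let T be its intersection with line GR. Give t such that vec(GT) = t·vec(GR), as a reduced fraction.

t = 5/13

Work in coordinates with H = (0, 0), R = (1, 0), Q = (0, 1), K = (4, 3).
1. E lies on line HQ with HE:EQ = 1:(-5) ⇒ E = (0, -1/4)
2. N is the centroid of triangle RQE ⇒ N = (1/3, 1/4)
3. G is the midpoint of KN ⇒ G = (13/6, 13/8)
through Q parallel to RH: direction (-1, 0); meets GR at T = (67/39, 1)
T = G + t·(R−G) with t = 5/13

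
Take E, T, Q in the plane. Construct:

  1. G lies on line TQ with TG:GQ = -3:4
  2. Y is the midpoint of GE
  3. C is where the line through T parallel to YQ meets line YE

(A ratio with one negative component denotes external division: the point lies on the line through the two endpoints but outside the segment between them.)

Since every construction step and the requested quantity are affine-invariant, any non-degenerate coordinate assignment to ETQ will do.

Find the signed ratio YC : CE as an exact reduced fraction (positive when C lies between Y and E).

YC:CE = -1/5

Work in coordinates with E = (0, 0), T = (1, 0), Q = (0, 1).
1. G lies on line TQ with TG:GQ = -3:4 ⇒ G = (4, -3)
2. Y is the midpoint of GE ⇒ Y = (2, -3/2)
3. C is where the line through T parallel to YQ meets line YE ⇒ C = (5/2, -15/8)
C = Y + t·(E−Y) with t = -1/4, so YC:CE = t:(1−t) = -1/4:5/4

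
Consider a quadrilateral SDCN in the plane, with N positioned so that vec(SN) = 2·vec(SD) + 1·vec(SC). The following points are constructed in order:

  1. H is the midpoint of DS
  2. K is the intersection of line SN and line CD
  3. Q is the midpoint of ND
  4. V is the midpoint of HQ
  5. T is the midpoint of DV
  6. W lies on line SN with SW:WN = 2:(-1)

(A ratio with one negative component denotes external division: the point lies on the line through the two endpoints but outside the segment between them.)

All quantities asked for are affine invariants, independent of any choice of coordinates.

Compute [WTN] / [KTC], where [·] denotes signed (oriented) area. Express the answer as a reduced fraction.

Work in coordinates with S = (0, 0), D = (1, 0), C = (0, 1), N = (2, 1).
1. H is the midpoint of DS ⇒ H = (1/2, 0)
2. K is the intersection of line SN and line CD ⇒ K = (2/3, 1/3)
3. Q is the midpoint of ND ⇒ Q = (3/2, 1/2)
4. V is the midpoint of HQ ⇒ V = (1, 1/4)
5. T is the midpoint of DV ⇒ T = (1, 1/8)
6. W lies on line SN with SW:WN = 2:(-1) ⇒ W = (4, 2)
2·[WTN] = -3/4, 2·[KTC] = 1/12
[WTN]:[KTC] = -3/4:1/12 = -9

[WTN]:[KTC] = -9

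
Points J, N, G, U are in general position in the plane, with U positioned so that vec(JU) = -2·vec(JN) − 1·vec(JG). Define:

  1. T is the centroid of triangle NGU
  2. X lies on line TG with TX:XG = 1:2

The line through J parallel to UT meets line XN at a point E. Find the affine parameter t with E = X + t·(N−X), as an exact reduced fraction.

t = 7/16

Work in coordinates with J = (0, 0), N = (1, 0), G = (0, 1), U = (-2, -1).
1. T is the centroid of triangle NGU ⇒ T = (-1/3, 0)
2. X lies on line TG with TX:XG = 1:2 ⇒ X = (-2/9, 1/3)
through J parallel to UT: direction (5/3, 1); meets XN at E = (5/16, 3/16)
E = X + t·(N−X) with t = 7/16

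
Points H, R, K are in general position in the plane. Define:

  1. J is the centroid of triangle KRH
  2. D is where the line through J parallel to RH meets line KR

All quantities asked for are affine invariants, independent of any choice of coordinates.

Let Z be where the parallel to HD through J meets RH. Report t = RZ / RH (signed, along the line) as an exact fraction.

t = 4/3

Choose coordinates H = (0, 0), R = (1, 0), K = (0, 1).
1. J is the centroid of triangle KRH ⇒ J = (1/3, 1/3)
2. D is where the line through J parallel to RH meets line KR ⇒ D = (2/3, 1/3)
through J parallel to HD: direction (2/3, 1/3); meets RH at Z = (-1/3, 0)
Z = R + t·(H−R) with t = 4/3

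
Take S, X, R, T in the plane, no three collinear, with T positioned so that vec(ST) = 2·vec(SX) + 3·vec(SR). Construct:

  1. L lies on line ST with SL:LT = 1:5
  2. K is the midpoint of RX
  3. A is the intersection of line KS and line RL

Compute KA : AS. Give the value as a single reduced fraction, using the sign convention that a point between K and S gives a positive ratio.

KA:AS = 1/4

Choose coordinates S = (0, 0), X = (1, 0), R = (0, 1), T = (2, 3).
1. L lies on line ST with SL:LT = 1:5 ⇒ L = (1/3, 1/2)
2. K is the midpoint of RX ⇒ K = (1/2, 1/2)
3. A is the intersection of line KS and line RL ⇒ A = (2/5, 2/5)
A = K + t·(S−K) with t = 1/5, so KA:AS = t:(1−t) = 1/5:4/5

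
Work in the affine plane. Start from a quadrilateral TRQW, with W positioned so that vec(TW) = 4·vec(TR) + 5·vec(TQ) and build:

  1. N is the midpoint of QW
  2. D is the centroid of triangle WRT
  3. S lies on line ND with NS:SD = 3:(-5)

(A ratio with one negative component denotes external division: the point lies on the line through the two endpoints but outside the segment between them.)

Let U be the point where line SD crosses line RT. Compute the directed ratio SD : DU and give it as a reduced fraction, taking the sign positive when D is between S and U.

SD:DU = 2

Set T = (0, 0), R = (1, 0), Q = (0, 1), W = (4, 5); any affine frame gives the same invariant.
1. N is the midpoint of QW ⇒ N = (2, 3)
2. D is the centroid of triangle WRT ⇒ D = (5/3, 5/3)
3. S lies on line ND with NS:SD = 3:(-5) ⇒ S = (5/2, 5)
line SD meets RT at U = (5/4, 0)
D = S + t·(U−S) with t = 2/3, so SD:DU = 2/3:1/3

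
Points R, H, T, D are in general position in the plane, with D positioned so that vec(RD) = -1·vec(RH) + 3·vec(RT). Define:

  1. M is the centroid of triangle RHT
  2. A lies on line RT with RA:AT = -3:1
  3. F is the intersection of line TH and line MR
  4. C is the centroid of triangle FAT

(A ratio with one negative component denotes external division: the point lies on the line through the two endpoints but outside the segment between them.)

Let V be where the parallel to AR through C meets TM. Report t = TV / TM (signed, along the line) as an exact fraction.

Assign R = (0, 0), H = (1, 0), T = (0, 1), D = (-1, 3) — the answer is frame-independent, so this choice is without loss of generality.
1. M is the centroid of triangle RHT ⇒ M = (1/3, 1/3)
2. A lies on line RT with RA:AT = -3:1 ⇒ A = (0, 3/2)
3. F is the intersection of line TH and line MR ⇒ F = (1/2, 1/2)
4. C is the centroid of triangle FAT ⇒ C = (1/6, 1)
through C parallel to AR: direction (0, -3/2); meets TM at V = (1/6, 2/3)
V = T + t·(M−T) with t = 1/2

t = 1/2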